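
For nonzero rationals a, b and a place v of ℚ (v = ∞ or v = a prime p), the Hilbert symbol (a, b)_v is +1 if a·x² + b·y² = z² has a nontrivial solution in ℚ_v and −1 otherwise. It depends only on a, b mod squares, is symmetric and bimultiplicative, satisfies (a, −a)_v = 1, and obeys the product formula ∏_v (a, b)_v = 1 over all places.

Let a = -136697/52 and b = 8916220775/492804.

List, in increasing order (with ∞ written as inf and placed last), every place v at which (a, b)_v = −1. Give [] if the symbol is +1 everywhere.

Mod squares: a ≡ -6149, b ≡ 10199. Check v ∈ {∞, 2, 3, 5, 7, 11, 13, 17, 31, 43, 47}.
v=43: a=43^1·(≡29), b=43^0·(≡26) mod 43; (29|43)=-1, (26|43)=-1; (−1)^{1·0·21}·(-1)^0·(-1)^1 = -1.
v=3: a=3^0·(≡1), b=3^-6·(≡2) mod 3; (1|3)=+1, (2|3)=-1; (−1)^{0·-6·1}·(+1)^-6·(-1)^0 = +1.
v=31: a=31^0·(≡8), b=31^1·(≡7) mod 31; (8|31)=+1, (7|31)=+1; (−1)^{0·1·15}·(+1)^1·(+1)^0 = +1.
v=∞: -6149 < 0 and 10199 > 0  ⇒  (a,b)_∞ = +1.
v=17: a=17^2·(≡3), b=17^2·(≡15) mod 17; (3|17)=-1, (15|17)=+1; (−1)^{2·2·8}·(-1)^2·(+1)^2 = +1.
v=5: a=5^0·(≡4), b=5^2·(≡4) mod 5; (4|5)=+1, (4|5)=+1; (−1)^{0·2·2}·(+1)^2·(+1)^0 = +1.
v=47: a=47^0·(≡24), b=47^1·(≡44) mod 47; (24|47)=+1, (44|47)=-1; (−1)^{0·1·23}·(+1)^1·(-1)^0 = +1.
v=7: a=7^0·(≡2), b=7^1·(≡4) mod 7; (2|7)=+1, (4|7)=+1; (−1)^{0·1·3}·(+1)^1·(+1)^0 = +1.
v=2: v_2(a)=-2, v_2(b)=-2; units ≡ 3, 7 (mod 8); ε·ε+αω+βω = 1·1+-2·0+-2·1 ≡ 1  ⇒  (a,b)_2 = -1.
v=13: a=13^-1·(≡6), b=13^-2·(≡5) mod 13; (6|13)=-1, (5|13)=-1; (−1)^{-1·-2·6}·(-1)^-2·(-1)^-1 = -1.
v=11: a=11^1·(≡10), b=11^2·(≡10) mod 11; (10|11)=-1, (10|11)=-1; (−1)^{1·2·5}·(-1)^2·(-1)^1 = -1.
(-6149, 10199 / ℚ) ramifies at {2, 11, 13, 43}: a division algebra.

[2, 11, 13, 43]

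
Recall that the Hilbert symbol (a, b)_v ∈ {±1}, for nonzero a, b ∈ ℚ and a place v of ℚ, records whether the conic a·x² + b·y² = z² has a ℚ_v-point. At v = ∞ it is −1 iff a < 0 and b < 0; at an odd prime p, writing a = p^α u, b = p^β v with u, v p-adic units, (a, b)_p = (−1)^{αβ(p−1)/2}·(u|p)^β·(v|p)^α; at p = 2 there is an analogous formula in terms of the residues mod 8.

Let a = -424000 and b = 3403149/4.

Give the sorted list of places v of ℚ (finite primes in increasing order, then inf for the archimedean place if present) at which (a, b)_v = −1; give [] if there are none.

[3, 23, 37, 53]

(a, b) ≡ (-265, 3403149) mod (ℚ^×)²; places V = {2, 3, 5, 23, 31, 37, 43, 53, ∞}.
(a,b)_43: α=0, u≡23; β=1, v≡38 (mod 43); (23|43)=+1, (38|43)=+1; sign (−1)^0·+1^1·+1^0 = +1.
(a,b)_∞: sgn(-265)=−, sgn(3403149)=+, so +1.
(a,b)_5: α=3, u≡3; β=0, v≡1 (mod 5); (3|5)=-1, (1|5)=+1; sign (−1)^0·-1^0·+1^3 = +1.
(a,b)_23: α=0, u≡5; β=1, v≡1 (mod 23); (5|23)=-1, (1|23)=+1; sign (−1)^0·-1^1·+1^0 = -1.
(a,b)_2: α=6, β=-2; u≡7, v≡5 (mod 8); ε(u)ε(v)=1·0, αω(v)=6·1, βω(u)=-2·0; sum ≡ 0  ⇒  +1.
(a,b)_37: α=0, u≡20; β=1, v≡8 (mod 37); (20|37)=-1, (8|37)=-1; sign (−1)^0·-1^1·-1^0 = -1.
(a,b)_31: α=0, u≡18; β=1, v≡2 (mod 31); (18|31)=+1, (2|31)=+1; sign (−1)^0·+1^1·+1^0 = +1.
(a,b)_53: α=1, u≡3; β=0, v≡18 (mod 53); (3|53)=-1, (18|53)=-1; sign (−1)^0·-1^0·-1^1 = -1.
(a,b)_3: α=0, u≡2; β=1, v≡2 (mod 3); (2|3)=-1, (2|3)=-1; sign (−1)^0·-1^1·-1^0 = -1.
|Ram(-265, 3403149)| = 4, even; anisotropic at {3, 23, 37, 53}.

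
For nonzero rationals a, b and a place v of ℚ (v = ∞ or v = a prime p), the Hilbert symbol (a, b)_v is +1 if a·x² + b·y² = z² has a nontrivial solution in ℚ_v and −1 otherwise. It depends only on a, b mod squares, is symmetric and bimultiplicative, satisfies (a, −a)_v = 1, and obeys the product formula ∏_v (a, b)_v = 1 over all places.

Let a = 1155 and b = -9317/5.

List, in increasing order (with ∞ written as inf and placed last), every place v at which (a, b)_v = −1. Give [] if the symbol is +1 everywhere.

[2, 3, 5, 7]

Mod squares: a ≡ 1155, b ≡ -385. Check v ∈ {∞, 2, 3, 5, 7, 11}.
v=3: a=3^1·(≡1), b=3^0·(≡2) mod 3; (1|3)=+1, (2|3)=-1; (−1)^{1·0·1}·(+1)^0·(-1)^1 = -1.
v=11: a=11^1·(≡6), b=11^3·(≡3) mod 11; (6|11)=-1, (3|11)=+1; (−1)^{1·3·5}·(-1)^3·(+1)^1 = +1.
v=7: a=7^1·(≡4), b=7^1·(≡4) mod 7; (4|7)=+1, (4|7)=+1; (−1)^{1·1·3}·(+1)^1·(+1)^1 = -1.
v=∞: 1155 > 0 and -385 < 0  ⇒  (a,b)_∞ = +1.
v=2: v_2(a)=0, v_2(b)=0; units ≡ 3, 7 (mod 8); ε·ε+αω+βω = 1·1+0·0+0·1 ≡ 1  ⇒  (a,b)_2 = -1.
v=5: a=5^1·(≡1), b=5^-1·(≡3) mod 5; (1|5)=+1, (3|5)=-1; (−1)^{1·-1·2}·(+1)^-1·(-1)^1 = -1.
(1155, -385 / ℚ) ramifies at {2, 3, 5, 7}: a division algebra.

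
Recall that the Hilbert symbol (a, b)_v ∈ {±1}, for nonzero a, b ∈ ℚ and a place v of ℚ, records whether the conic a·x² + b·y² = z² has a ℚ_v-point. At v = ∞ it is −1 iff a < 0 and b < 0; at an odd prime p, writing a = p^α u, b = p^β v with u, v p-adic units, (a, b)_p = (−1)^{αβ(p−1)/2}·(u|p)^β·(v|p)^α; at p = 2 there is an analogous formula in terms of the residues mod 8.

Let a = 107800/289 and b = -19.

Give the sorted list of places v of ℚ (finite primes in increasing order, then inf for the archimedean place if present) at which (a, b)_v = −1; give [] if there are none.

Mod squares: a ≡ 22, b ≡ -19. Check v ∈ {∞, 2, 5, 7, 11, 17, 19}.
v=5: a=5^2·(≡3), b=5^0·(≡1) mod 5; (3|5)=-1, (1|5)=+1; (−1)^{2·0·2}·(-1)^0·(+1)^2 = +1.
v=∞: 22 > 0 and -19 < 0  ⇒  (a,b)_∞ = +1.
v=2: v_2(a)=3, v_2(b)=0; units ≡ 3, 5 (mod 8); ε·ε+αω+βω = 1·0+3·1+0·1 ≡ 1  ⇒  (a,b)_2 = -1.
v=7: a=7^2·(≡1), b=7^0·(≡2) mod 7; (1|7)=+1, (2|7)=+1; (−1)^{2·0·3}·(+1)^0·(+1)^2 = +1.
v=19: a=19^0·(≡8), b=19^1·(≡18) mod 19; (8|19)=-1, (18|19)=-1; (−1)^{0·1·9}·(-1)^1·(-1)^0 = -1.
v=17: a=17^-2·(≡3), b=17^0·(≡15) mod 17; (3|17)=-1, (15|17)=+1; (−1)^{-2·0·8}·(-1)^0·(+1)^-2 = +1.
v=11: a=11^1·(≡7), b=11^0·(≡3) mod 11; (7|11)=-1, (3|11)=+1; (−1)^{1·0·5}·(-1)^0·(+1)^1 = +1.
|Ram(22, -19)| = 2, even; anisotropic at {2, 19}.

[2, 19]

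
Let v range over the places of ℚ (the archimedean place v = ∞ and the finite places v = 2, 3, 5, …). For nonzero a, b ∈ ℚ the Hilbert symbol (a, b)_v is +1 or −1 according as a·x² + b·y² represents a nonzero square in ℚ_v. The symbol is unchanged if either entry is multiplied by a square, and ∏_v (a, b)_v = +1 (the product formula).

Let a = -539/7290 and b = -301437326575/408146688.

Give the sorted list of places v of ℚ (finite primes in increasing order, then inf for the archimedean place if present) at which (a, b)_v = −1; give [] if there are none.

Mod squares: a ≡ -110, b ≡ -21. Check v ∈ {∞, 2, 3, 5, 7, 11}.
v=3: a=3^-6·(≡1), b=3^-13·(≡2) mod 3; (1|3)=+1, (2|3)=-1; (−1)^{-6·-13·1}·(+1)^-13·(-1)^-6 = +1.
v=2: v_2(a)=-1, v_2(b)=-8; units ≡ 1, 3 (mod 8); ε·ε+αω+βω = 0·1+-1·1+-8·0 ≡ 1  ⇒  (a,b)_2 = -1.
v=5: a=5^-1·(≡2), b=5^2·(≡4) mod 5; (2|5)=-1, (4|5)=+1; (−1)^{-1·2·2}·(-1)^2·(+1)^-1 = +1.
v=∞: -110 < 0 and -21 < 0  ⇒  (a,b)_∞ = -1.
v=11: a=11^1·(≡9), b=11^4·(≡1) mod 11; (9|11)=+1, (1|11)=+1; (−1)^{1·4·5}·(+1)^4·(+1)^1 = +1.
v=7: a=7^2·(≡1), b=7^7·(≡1) mod 7; (1|7)=+1, (1|7)=+1; (−1)^{2·7·3}·(+1)^7·(+1)^2 = +1.
(-110, -21 / ℚ) ramifies at {2, ∞}: a division algebra.

[2, inf]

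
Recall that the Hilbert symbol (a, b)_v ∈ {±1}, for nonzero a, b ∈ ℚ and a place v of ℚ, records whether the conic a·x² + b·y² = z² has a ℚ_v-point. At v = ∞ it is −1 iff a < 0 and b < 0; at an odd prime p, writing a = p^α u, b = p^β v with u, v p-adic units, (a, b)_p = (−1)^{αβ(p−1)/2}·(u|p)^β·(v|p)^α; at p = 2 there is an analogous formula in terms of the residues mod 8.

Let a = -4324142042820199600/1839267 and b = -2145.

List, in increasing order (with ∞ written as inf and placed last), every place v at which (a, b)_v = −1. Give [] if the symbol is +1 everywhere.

(a, b) ≡ (-273, -2145) mod (ℚ^×)²; places V = {2, 3, 5, 7, 11, 13, 29, 41, ∞}.
(a,b)_2: α=4, β=0; u≡7, v≡7 (mod 8); ε(u)ε(v)=1·1, αω(v)=4·0, βω(u)=0·0; sum ≡ 1  ⇒  -1.
(a,b)_11: α=4, u≡7; β=1, v≡3 (mod 11); (7|11)=-1, (3|11)=+1; sign (−1)^0·-1^1·+1^4 = -1.
(a,b)_∞: sgn(-273)=−, sgn(-2145)=−, so -1.
(a,b)_3: α=-7, u≡2; β=1, v≡2 (mod 3); (2|3)=-1, (2|3)=-1; sign (−1)^1·-1^1·-1^-7 = -1.
(a,b)_41: α=2, u≡15; β=0, v≡28 (mod 41); (15|41)=-1, (28|41)=-1; sign (−1)^0·-1^0·-1^2 = +1.
(a,b)_13: α=7, u≡5; β=1, v≡4 (mod 13); (5|13)=-1, (4|13)=+1; sign (−1)^0·-1^1·+1^7 = -1.
(a,b)_29: α=-2, u≡15; β=0, v≡1 (mod 29); (15|29)=-1, (1|29)=+1; sign (−1)^0·-1^0·+1^-2 = +1.
(a,b)_7: α=1, u≡6; β=0, v≡4 (mod 7); (6|7)=-1, (4|7)=+1; sign (−1)^0·-1^0·+1^1 = +1.
(a,b)_5: α=2, u≡3; β=1, v≡1 (mod 5); (3|5)=-1, (1|5)=+1; sign (−1)^0·-1^1·+1^2 = -1.
Ram(-273, -2145) = {2, 3, 5, 11, 13, ∞}; no ℚ_2-point on the conic.

[2, 3, 5, 11, 13, inf]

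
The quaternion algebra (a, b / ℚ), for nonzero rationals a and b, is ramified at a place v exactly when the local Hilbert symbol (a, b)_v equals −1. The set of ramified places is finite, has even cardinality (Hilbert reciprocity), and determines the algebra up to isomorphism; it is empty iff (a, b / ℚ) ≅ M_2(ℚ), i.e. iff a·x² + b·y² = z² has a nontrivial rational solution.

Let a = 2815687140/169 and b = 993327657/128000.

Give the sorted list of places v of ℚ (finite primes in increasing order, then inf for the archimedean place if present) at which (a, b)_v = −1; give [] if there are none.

(a, b) ≡ (1330665, 45885) mod (ℚ^×)²; places V = {2, 3, 5, 7, 13, 19, 23, 29, 47, ∞}.
(a,b)_19: α=1, u≡6; β=1, v≡18 (mod 19); (6|19)=+1, (18|19)=-1; sign (−1)^1·+1^1·-1^1 = +1.
(a,b)_2: α=2, β=-10; u≡1, v≡5 (mod 8); ε(u)ε(v)=0·0, αω(v)=2·1, βω(u)=-10·0; sum ≡ 0  ⇒  +1.
(a,b)_5: α=1, u≡2; β=-3, v≡3 (mod 5); (2|5)=-1, (3|5)=-1; sign (−1)^0·-1^-3·-1^1 = +1.
(a,b)_7: α=1, u≡6; β=3, v≡3 (mod 7); (6|7)=-1, (3|7)=-1; sign (−1)^1·-1^3·-1^1 = -1.
(a,b)_3: α=1, u≡2; β=1, v≡1 (mod 3); (2|3)=-1, (1|3)=+1; sign (−1)^1·-1^1·+1^1 = +1.
(a,b)_∞: sgn(1330665)=+, sgn(45885)=+, so +1.
(a,b)_13: α=-2, u≡6; β=0, v≡5 (mod 13); (6|13)=-1, (5|13)=-1; sign (−1)^0·-1^0·-1^-2 = +1.
(a,b)_29: α=1, u≡13; β=0, v≡25 (mod 29); (13|29)=+1, (25|29)=+1; sign (−1)^0·+1^0·+1^1 = +1.
(a,b)_23: α=3, u≡5; β=1, v≡14 (mod 23); (5|23)=-1, (14|23)=-1; sign (−1)^1·-1^1·-1^3 = -1.
(a,b)_47: α=0, u≡42; β=2, v≡26 (mod 47); (42|47)=+1, (26|47)=-1; sign (−1)^0·+1^2·-1^0 = +1.
|Ram(1330665, 45885)| = 2, even; anisotropic at {7, 23}.

[7, 23]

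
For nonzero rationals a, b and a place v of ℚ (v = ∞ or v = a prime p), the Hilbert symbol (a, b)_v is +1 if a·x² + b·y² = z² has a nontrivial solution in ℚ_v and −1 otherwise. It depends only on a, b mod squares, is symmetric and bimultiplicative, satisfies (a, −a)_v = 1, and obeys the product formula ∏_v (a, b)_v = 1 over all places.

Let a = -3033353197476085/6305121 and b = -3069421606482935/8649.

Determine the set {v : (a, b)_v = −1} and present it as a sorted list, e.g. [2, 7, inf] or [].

[37, inf]

Mod squares: a ≡ -56348965, b ≡ -66215. Check v ∈ {∞, 2, 3, 5, 11, 17, 19, 23, 29, 31, 37, 41}.
v=∞: -56348965 < 0 and -66215 < 0  ⇒  (a,b)_∞ = -1.
v=2: v_2(a)=0, v_2(b)=0; units ≡ 3, 1 (mod 8); ε·ε+αω+βω = 1·0+0·0+0·1 ≡ 0  ⇒  (a,b)_2 = +1.
v=37: a=37^1·(≡27), b=37^2·(≡6) mod 37; (27|37)=+1, (6|37)=-1; (−1)^{1·2·18}·(+1)^2·(-1)^1 = -1.
v=3: a=3^-8·(≡2), b=3^-2·(≡1) mod 3; (2|3)=-1, (1|3)=+1; (−1)^{-8·-2·1}·(-1)^-2·(+1)^-8 = +1.
v=19: a=19^1·(≡13), b=19^1·(≡7) mod 19; (13|19)=-1, (7|19)=+1; (−1)^{1·1·9}·(-1)^1·(+1)^1 = +1.
v=11: a=11^2·(≡5), b=11^2·(≡1) mod 11; (5|11)=+1, (1|11)=+1; (−1)^{2·2·5}·(+1)^2·(+1)^2 = +1.
v=5: a=5^1·(≡3), b=5^1·(≡2) mod 5; (3|5)=-1, (2|5)=-1; (−1)^{1·1·2}·(-1)^1·(-1)^1 = +1.
v=17: a=17^1·(≡9), b=17^1·(≡2) mod 17; (9|17)=+1, (2|17)=+1; (−1)^{1·1·8}·(+1)^1·(+1)^1 = +1.
v=41: a=41^1·(≡31), b=41^1·(≡4) mod 41; (31|41)=+1, (4|41)=+1; (−1)^{1·1·20}·(+1)^1·(+1)^1 = +1.
v=23: a=23^3·(≡10), b=23^4·(≡6) mod 23; (10|23)=-1, (6|23)=+1; (−1)^{3·4·11}·(-1)^4·(+1)^3 = +1.
v=31: a=31^-2·(≡8), b=31^-2·(≡14) mod 31; (8|31)=+1, (14|31)=+1; (−1)^{-2·-2·15}·(+1)^-2·(+1)^-2 = +1.
v=29: a=29^2·(≡16), b=29^0·(≡2) mod 29; (16|29)=+1, (2|29)=-1; (−1)^{2·0·14}·(+1)^0·(-1)^2 = +1.
Ram(-56348965, -66215) = {37, ∞}; no ℚ_37-point on the conic.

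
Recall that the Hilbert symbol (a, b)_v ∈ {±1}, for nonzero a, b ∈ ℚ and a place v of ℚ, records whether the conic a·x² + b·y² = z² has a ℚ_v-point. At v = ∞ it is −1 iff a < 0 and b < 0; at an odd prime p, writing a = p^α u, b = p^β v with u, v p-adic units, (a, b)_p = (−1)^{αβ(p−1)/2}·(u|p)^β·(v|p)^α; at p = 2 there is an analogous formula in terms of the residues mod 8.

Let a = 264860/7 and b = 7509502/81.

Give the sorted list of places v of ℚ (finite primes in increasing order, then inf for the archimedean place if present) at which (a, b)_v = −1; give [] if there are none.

[5, 7, 17, 19, 31, 41]

Mod squares: a ≡ 463505, b ≡ 62062. Check v ∈ {∞, 2, 3, 5, 7, 11, 13, 17, 19, 31, 41}.
v=7: a=7^-1·(≡1), b=7^1·(≡2) mod 7; (1|7)=+1, (2|7)=+1; (−1)^{-1·1·3}·(+1)^1·(+1)^-1 = -1.
v=13: a=13^0·(≡9), b=13^1·(≡4) mod 13; (9|13)=+1, (4|13)=+1; (−1)^{0·1·6}·(+1)^1·(+1)^0 = +1.
v=17: a=17^1·(≡6), b=17^0·(≡11) mod 17; (6|17)=-1, (11|17)=-1; (−1)^{1·0·8}·(-1)^0·(-1)^1 = -1.
v=5: a=5^1·(≡1), b=5^0·(≡2) mod 5; (1|5)=+1, (2|5)=-1; (−1)^{1·0·2}·(+1)^0·(-1)^1 = -1.
v=11: a=11^0·(≡5), b=11^3·(≡8) mod 11; (5|11)=+1, (8|11)=-1; (−1)^{0·3·5}·(+1)^3·(-1)^0 = +1.
v=2: v_2(a)=2, v_2(b)=1; units ≡ 1, 7 (mod 8); ε·ε+αω+βω = 0·1+2·0+1·0 ≡ 0  ⇒  (a,b)_2 = +1.
v=∞: 463505 > 0 and 62062 > 0  ⇒  (a,b)_∞ = +1.
v=19: a=19^1·(≡10), b=19^0·(≡15) mod 19; (10|19)=-1, (15|19)=-1; (−1)^{1·0·9}·(-1)^0·(-1)^1 = -1.
v=41: a=41^1·(≡15), b=41^0·(≡17) mod 41; (15|41)=-1, (17|41)=-1; (−1)^{1·0·20}·(-1)^0·(-1)^1 = -1.
v=31: a=31^0·(≡26), b=31^1·(≡20) mod 31; (26|31)=-1, (20|31)=+1; (−1)^{0·1·15}·(-1)^1·(+1)^0 = -1.
v=3: a=3^0·(≡2), b=3^-4·(≡1) mod 3; (2|3)=-1, (1|3)=+1; (−1)^{0·-4·1}·(-1)^-4·(+1)^0 = +1.
(463505, 62062 / ℚ) ramifies at {5, 7, 17, 19, 31, 41}: a division algebra.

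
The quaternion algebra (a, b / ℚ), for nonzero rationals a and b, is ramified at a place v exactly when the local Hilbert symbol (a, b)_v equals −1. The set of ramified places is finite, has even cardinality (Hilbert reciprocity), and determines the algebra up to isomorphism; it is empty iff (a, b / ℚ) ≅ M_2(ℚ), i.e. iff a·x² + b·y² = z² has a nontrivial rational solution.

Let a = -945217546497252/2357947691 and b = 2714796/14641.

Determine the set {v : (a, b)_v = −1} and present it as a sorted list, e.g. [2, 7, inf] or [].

[11, 19]

(a, b) ≡ (-627, 19) mod (ℚ^×)²; places V = {2, 3, 7, 11, 19, ∞}.
(a,b)_19: α=3, u≡6; β=1, v≡9 (mod 19); (6|19)=+1, (9|19)=+1; sign (−1)^1·+1^1·+1^3 = -1.
(a,b)_7: α=4, u≡3; β=2, v≡5 (mod 7); (3|7)=-1, (5|7)=-1; sign (−1)^0·-1^2·-1^4 = +1.
(a,b)_3: α=15, u≡1; β=6, v≡1 (mod 3); (1|3)=+1, (1|3)=+1; sign (−1)^0·+1^6·+1^15 = +1.
(a,b)_2: α=2, β=2; u≡5, v≡3 (mod 8); ε(u)ε(v)=0·1, αω(v)=2·1, βω(u)=2·1; sum ≡ 0  ⇒  +1.
(a,b)_∞: sgn(-627)=−, sgn(19)=+, so +1.
(a,b)_11: α=-9, u≡5; β=-4, v≡7 (mod 11); (5|11)=+1, (7|11)=-1; sign (−1)^0·+1^-4·-1^-9 = -1.
(-627, 19 / ℚ) ramifies at {11, 19}: a division algebra.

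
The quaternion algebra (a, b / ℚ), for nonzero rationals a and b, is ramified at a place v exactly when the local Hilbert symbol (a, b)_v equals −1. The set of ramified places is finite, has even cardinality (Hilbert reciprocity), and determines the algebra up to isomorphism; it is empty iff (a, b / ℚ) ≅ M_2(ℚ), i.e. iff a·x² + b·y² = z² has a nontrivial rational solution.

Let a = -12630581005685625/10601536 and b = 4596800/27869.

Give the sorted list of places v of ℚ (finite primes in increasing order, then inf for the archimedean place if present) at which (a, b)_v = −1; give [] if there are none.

[19, 23]

Mod squares: a ≡ -12673, b ≡ 493. Check v ∈ {∞, 2, 3, 5, 11, 13, 17, 19, 23, 29, 31, 37}.
v=3: a=3^8·(≡2), b=3^0·(≡1) mod 3; (2|3)=-1, (1|3)=+1; (−1)^{8·0·1}·(-1)^0·(+1)^8 = +1.
v=∞: -12673 < 0 and 493 > 0  ⇒  (a,b)_∞ = +1.
v=11: a=11^-2·(≡7), b=11^0·(≡9) mod 11; (7|11)=-1, (9|11)=+1; (−1)^{-2·0·5}·(-1)^0·(+1)^-2 = +1.
v=5: a=5^4·(≡3), b=5^2·(≡3) mod 5; (3|5)=-1, (3|5)=-1; (−1)^{4·2·2}·(-1)^2·(-1)^4 = +1.
v=19: a=19^1·(≡16), b=19^0·(≡15) mod 19; (16|19)=+1, (15|19)=-1; (−1)^{1·0·9}·(+1)^0·(-1)^1 = -1.
v=23: a=23^1·(≡1), b=23^0·(≡7) mod 23; (1|23)=+1, (7|23)=-1; (−1)^{1·0·11}·(+1)^0·(-1)^1 = -1.
v=37: a=37^-2·(≡35), b=37^0·(≡27) mod 37; (35|37)=-1, (27|37)=+1; (−1)^{-2·0·18}·(-1)^0·(+1)^-2 = +1.
v=29: a=29^3·(≡18), b=29^-1·(≡17) mod 29; (18|29)=-1, (17|29)=-1; (−1)^{3·-1·14}·(-1)^-1·(-1)^3 = +1.
v=13: a=13^0·(≡7), b=13^2·(≡3) mod 13; (7|13)=-1, (3|13)=+1; (−1)^{0·2·6}·(-1)^2·(+1)^0 = +1.
v=2: v_2(a)=-6, v_2(b)=6; units ≡ 7, 5 (mod 8); ε·ε+αω+βω = 1·0+-6·1+6·0 ≡ 0  ⇒  (a,b)_2 = +1.
v=17: a=17^2·(≡13), b=17^1·(≡11) mod 17; (13|17)=+1, (11|17)=-1; (−1)^{2·1·8}·(+1)^1·(-1)^2 = +1.
v=31: a=31^0·(≡6), b=31^-2·(≡2) mod 31; (6|31)=-1, (2|31)=+1; (−1)^{0·-2·15}·(-1)^-2·(+1)^0 = +1.
(-12673, 493 / ℚ) ramifies at {19, 23}: a division algebra.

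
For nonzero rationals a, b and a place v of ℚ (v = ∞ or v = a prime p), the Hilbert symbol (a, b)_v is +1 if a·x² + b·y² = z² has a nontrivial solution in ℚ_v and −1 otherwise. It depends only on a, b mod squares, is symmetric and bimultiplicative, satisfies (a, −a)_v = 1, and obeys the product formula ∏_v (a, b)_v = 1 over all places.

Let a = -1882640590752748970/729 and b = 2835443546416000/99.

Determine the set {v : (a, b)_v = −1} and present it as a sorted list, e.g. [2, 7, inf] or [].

(a, b) ≡ (-559130, 2090) mod (ℚ^×)²; places V = {2, 3, 5, 11, 13, 17, 19, 23, ∞}.
(a,b)_19: α=4, u≡15; β=3, v≡12 (mod 19); (15|19)=-1, (12|19)=-1; sign (−1)^0·-1^3·-1^4 = -1.
(a,b)_2: α=1, β=7; u≡3, v≡5 (mod 8); ε(u)ε(v)=1·0, αω(v)=1·1, βω(u)=7·1; sum ≡ 0  ⇒  +1.
(a,b)_23: α=3, u≡8; β=2, v≡7 (mod 23); (8|23)=+1, (7|23)=-1; sign (−1)^0·+1^2·-1^3 = -1.
(a,b)_11: α=1, u≡5; β=-1, v≡4 (mod 11); (5|11)=+1, (4|11)=+1; sign (−1)^1·+1^-1·+1^1 = -1.
(a,b)_17: α=3, u≡12; β=2, v≡16 (mod 17); (12|17)=-1, (16|17)=+1; sign (−1)^0·-1^2·+1^3 = +1.
(a,b)_∞: sgn(-559130)=−, sgn(2090)=+, so +1.
(a,b)_3: α=-6, u≡1; β=-2, v≡2 (mod 3); (1|3)=+1, (2|3)=-1; sign (−1)^0·+1^-2·-1^-6 = +1.
(a,b)_13: α=3, u≡11; β=2, v≡10 (mod 13); (11|13)=-1, (10|13)=+1; sign (−1)^0·-1^2·+1^3 = +1.
(a,b)_5: α=1, u≡4; β=3, v≡2 (mod 5); (4|5)=+1, (2|5)=-1; sign (−1)^0·+1^3·-1^1 = -1.
(-559130, 2090 / ℚ) ramifies at {5, 11, 19, 23}: a division algebra.

[5, 11, 19, 23]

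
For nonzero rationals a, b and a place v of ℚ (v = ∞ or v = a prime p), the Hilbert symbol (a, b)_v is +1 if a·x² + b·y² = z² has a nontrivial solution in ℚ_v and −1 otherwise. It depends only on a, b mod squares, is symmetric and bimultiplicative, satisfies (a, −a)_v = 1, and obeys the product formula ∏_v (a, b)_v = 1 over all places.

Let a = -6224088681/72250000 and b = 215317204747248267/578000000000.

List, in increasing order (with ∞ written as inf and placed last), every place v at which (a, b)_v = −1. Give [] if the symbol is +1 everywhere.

Mod squares: a ≡ -41, b ≡ 15. Check v ∈ {∞, 2, 3, 5, 17, 37, 41, 43}.
v=41: a=41^1·(≡2), b=41^2·(≡27) mod 41; (2|41)=+1, (27|41)=-1; (−1)^{1·2·20}·(+1)^2·(-1)^1 = -1.
v=37: a=37^4·(≡16), b=37^6·(≡15) mod 37; (16|37)=+1, (15|37)=-1; (−1)^{4·6·18}·(+1)^6·(-1)^4 = +1.
v=∞: -41 < 0 and 15 > 0  ⇒  (a,b)_∞ = +1.
v=2: v_2(a)=-4, v_2(b)=-10; units ≡ 7, 7 (mod 8); ε·ε+αω+βω = 1·1+-4·0+-10·0 ≡ 1  ⇒  (a,b)_2 = -1.
v=43: a=43^0·(≡19), b=43^2·(≡13) mod 43; (19|43)=-1, (13|43)=+1; (−1)^{0·2·21}·(-1)^2·(+1)^0 = +1.
v=5: a=5^-6·(≡1), b=5^-9·(≡2) mod 5; (1|5)=+1, (2|5)=-1; (−1)^{-6·-9·2}·(+1)^-9·(-1)^-6 = +1.
v=17: a=17^-2·(≡5), b=17^-2·(≡8) mod 17; (5|17)=-1, (8|17)=+1; (−1)^{-2·-2·8}·(-1)^-2·(+1)^-2 = +1.
v=3: a=3^4·(≡1), b=3^3·(≡2) mod 3; (1|3)=+1, (2|3)=-1; (−1)^{4·3·1}·(+1)^3·(-1)^4 = +1.
|Ram(-41, 15)| = 2, even; anisotropic at {2, 41}.

[2, 41]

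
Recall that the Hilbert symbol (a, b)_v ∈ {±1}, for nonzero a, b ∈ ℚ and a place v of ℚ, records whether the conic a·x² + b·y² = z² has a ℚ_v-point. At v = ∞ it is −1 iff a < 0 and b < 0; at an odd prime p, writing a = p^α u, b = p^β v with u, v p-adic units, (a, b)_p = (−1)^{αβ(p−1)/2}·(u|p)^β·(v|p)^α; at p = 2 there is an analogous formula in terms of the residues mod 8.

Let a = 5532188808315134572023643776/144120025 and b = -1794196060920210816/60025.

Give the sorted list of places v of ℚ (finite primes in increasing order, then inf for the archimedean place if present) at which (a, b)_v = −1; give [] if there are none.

Mod squares: a ≡ 94400394, b ≡ -86. Check v ∈ {∞, 2, 3, 5, 7, 11, 29, 31, 37, 43, 53}.
v=37: a=37^3·(≡7), b=37^2·(≡26) mod 37; (7|37)=+1, (26|37)=+1; (−1)^{3·2·18}·(+1)^2·(+1)^3 = +1.
v=43: a=43^1·(≡31), b=43^1·(≡14) mod 43; (31|43)=+1, (14|43)=+1; (−1)^{1·1·21}·(+1)^1·(+1)^1 = -1.
v=∞: 94400394 > 0 and -86 < 0  ⇒  (a,b)_∞ = +1.
v=29: a=29^1·(≡6), b=29^0·(≡13) mod 29; (6|29)=+1, (13|29)=+1; (−1)^{1·0·14}·(+1)^0·(+1)^1 = +1.
v=2: v_2(a)=7, v_2(b)=7; units ≡ 5, 5 (mod 8); ε·ε+αω+βω = 0·0+7·1+7·1 ≡ 0  ⇒  (a,b)_2 = +1.
v=11: a=11^3·(≡6), b=11^2·(≡7) mod 11; (6|11)=-1, (7|11)=-1; (−1)^{3·2·5}·(-1)^2·(-1)^3 = -1.
v=7: a=7^-8·(≡1), b=7^-4·(≡5) mod 7; (1|7)=+1, (5|7)=-1; (−1)^{-8·-4·3}·(+1)^-4·(-1)^-8 = +1.
v=3: a=3^7·(≡2), b=3^6·(≡1) mod 3; (2|3)=-1, (1|3)=+1; (−1)^{7·6·1}·(-1)^6·(+1)^7 = +1.
v=53: a=53^4·(≡23), b=53^2·(≡39) mod 53; (23|53)=-1, (39|53)=-1; (−1)^{4·2·26}·(-1)^2·(-1)^4 = +1.
v=31: a=31^3·(≡3), b=31^2·(≡16) mod 31; (3|31)=-1, (16|31)=+1; (−1)^{3·2·15}·(-1)^2·(+1)^3 = +1.
v=5: a=5^-2·(≡1), b=5^-2·(≡4) mod 5; (1|5)=+1, (4|5)=+1; (−1)^{-2·-2·2}·(+1)^-2·(+1)^-2 = +1.
|Ram(94400394, -86)| = 2, even; anisotropic at {11, 43}.

[11, 43]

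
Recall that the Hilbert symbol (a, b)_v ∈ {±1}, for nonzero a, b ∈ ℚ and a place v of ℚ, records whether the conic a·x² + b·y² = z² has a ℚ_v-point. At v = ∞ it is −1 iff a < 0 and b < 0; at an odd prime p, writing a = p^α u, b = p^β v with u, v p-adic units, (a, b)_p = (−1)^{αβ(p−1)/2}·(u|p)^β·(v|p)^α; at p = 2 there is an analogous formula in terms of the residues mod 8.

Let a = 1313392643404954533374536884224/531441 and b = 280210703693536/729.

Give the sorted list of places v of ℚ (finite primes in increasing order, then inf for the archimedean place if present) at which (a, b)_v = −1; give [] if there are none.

(a, b) ≡ (506, 24411694) mod (ℚ^×)²; places V = {2, 3, 7, 11, 17, 19, 23, 31, 53, ∞}.
(a,b)_23: α=3, u≡5; β=1, v≡21 (mod 23); (5|23)=-1, (21|23)=-1; sign (−1)^1·-1^1·-1^3 = -1.
(a,b)_∞: sgn(506)=+, sgn(24411694)=+, so +1.
(a,b)_3: α=-12, u≡2; β=-6, v≡1 (mod 3); (2|3)=-1, (1|3)=+1; sign (−1)^0·-1^-6·+1^-12 = +1.
(a,b)_17: α=2, u≡2; β=1, v≡15 (mod 17); (2|17)=+1, (15|17)=+1; sign (−1)^0·+1^1·+1^2 = +1.
(a,b)_7: α=4, u≡4; β=2, v≡6 (mod 7); (4|7)=+1, (6|7)=-1; sign (−1)^0·+1^2·-1^4 = +1.
(a,b)_31: α=2, u≡5; β=1, v≡22 (mod 31); (5|31)=+1, (22|31)=-1; sign (−1)^0·+1^1·-1^2 = +1.
(a,b)_11: α=7, u≡8; β=4, v≡10 (mod 11); (8|11)=-1, (10|11)=-1; sign (−1)^0·-1^4·-1^7 = -1.
(a,b)_2: α=13, β=5; u≡5, v≡7 (mod 8); ε(u)ε(v)=0·1, αω(v)=13·0, βω(u)=5·1; sum ≡ 1  ⇒  -1.
(a,b)_53: α=2, u≡49; β=1, v≡43 (mod 53); (49|53)=+1, (43|53)=+1; sign (−1)^0·+1^1·+1^2 = +1.
(a,b)_19: α=2, u≡14; β=1, v≡14 (mod 19); (14|19)=-1, (14|19)=-1; sign (−1)^0·-1^1·-1^2 = -1.
|Ram(506, 24411694)| = 4, even; anisotropic at {2, 11, 19, 23}.

[2, 11, 19, 23]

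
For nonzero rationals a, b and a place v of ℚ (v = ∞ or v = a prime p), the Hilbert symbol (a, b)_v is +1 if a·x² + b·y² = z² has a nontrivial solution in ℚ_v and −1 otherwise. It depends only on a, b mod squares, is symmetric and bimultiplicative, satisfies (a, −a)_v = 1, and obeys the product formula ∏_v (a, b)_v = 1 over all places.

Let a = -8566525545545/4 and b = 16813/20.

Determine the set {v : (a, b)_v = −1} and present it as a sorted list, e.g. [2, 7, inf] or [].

[5, 17]

Mod squares: a ≡ -30305, b ≡ 84065. Check v ∈ {∞, 2, 5, 11, 17, 19, 23, 29, 43}.
v=29: a=29^1·(≡24), b=29^0·(≡4) mod 29; (24|29)=+1, (4|29)=+1; (−1)^{1·0·14}·(+1)^0·(+1)^1 = +1.
v=∞: -30305 < 0 and 84065 > 0  ⇒  (a,b)_∞ = +1.
v=23: a=23^2·(≡16), b=23^1·(≡17) mod 23; (16|23)=+1, (17|23)=-1; (−1)^{2·1·11}·(+1)^1·(-1)^2 = +1.
v=43: a=43^2·(≡40), b=43^1·(≡26) mod 43; (40|43)=+1, (26|43)=-1; (−1)^{2·1·21}·(+1)^1·(-1)^2 = +1.
v=2: v_2(a)=-2, v_2(b)=-2; units ≡ 7, 1 (mod 8); ε·ε+αω+βω = 1·0+-2·0+-2·0 ≡ 0  ⇒  (a,b)_2 = +1.
v=17: a=17^2·(≡5), b=17^1·(≡1) mod 17; (5|17)=-1, (1|17)=+1; (−1)^{2·1·8}·(-1)^1·(+1)^2 = -1.
v=19: a=19^1·(≡1), b=19^0·(≡17) mod 19; (1|19)=+1, (17|19)=+1; (−1)^{1·0·9}·(+1)^0·(+1)^1 = +1.
v=5: a=5^1·(≡4), b=5^-1·(≡2) mod 5; (4|5)=+1, (2|5)=-1; (−1)^{1·-1·2}·(+1)^-1·(-1)^1 = -1.
v=11: a=11^1·(≡10), b=11^0·(≡3) mod 11; (10|11)=-1, (3|11)=+1; (−1)^{1·0·5}·(-1)^0·(+1)^1 = +1.
(-30305, 84065 / ℚ) ramifies at {5, 17}: a division algebra.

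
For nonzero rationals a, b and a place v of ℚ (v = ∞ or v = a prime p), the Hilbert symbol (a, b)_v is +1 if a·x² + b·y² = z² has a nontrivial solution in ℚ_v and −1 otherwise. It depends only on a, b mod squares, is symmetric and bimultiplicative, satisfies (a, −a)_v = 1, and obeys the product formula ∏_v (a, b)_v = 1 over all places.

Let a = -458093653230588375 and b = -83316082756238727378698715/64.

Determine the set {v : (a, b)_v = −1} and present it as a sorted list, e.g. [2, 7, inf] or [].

(a, b) ≡ (-615, -692835) mod (ℚ^×)²; places V = {2, 3, 5, 7, 11, 13, 17, 19, 41, ∞}.
(a,b)_∞: sgn(-615)=−, sgn(-692835)=−, so -1.
(a,b)_19: α=2, u≡13; β=3, v≡3 (mod 19); (13|19)=-1, (3|19)=-1; sign (−1)^0·-1^3·-1^2 = -1.
(a,b)_41: α=3, u≡30; β=4, v≡3 (mod 41); (30|41)=-1, (3|41)=-1; sign (−1)^0·-1^4·-1^3 = -1.
(a,b)_7: α=4, u≡4; β=8, v≡4 (mod 7); (4|7)=+1, (4|7)=+1; sign (−1)^0·+1^8·+1^4 = +1.
(a,b)_17: α=0, u≡11; β=1, v≡14 (mod 17); (11|17)=-1, (14|17)=-1; sign (−1)^0·-1^1·-1^0 = -1.
(a,b)_2: α=0, β=-6; u≡1, v≡5 (mod 8); ε(u)ε(v)=0·0, αω(v)=0·1, βω(u)=-6·0; sum ≡ 0  ⇒  +1.
(a,b)_11: α=2, u≡1; β=3, v≡1 (mod 11); (1|11)=+1, (1|11)=+1; sign (−1)^0·+1^3·+1^2 = +1.
(a,b)_5: α=3, u≡3; β=1, v≡3 (mod 5); (3|5)=-1, (3|5)=-1; sign (−1)^0·-1^1·-1^3 = +1.
(a,b)_13: α=2, u≡1; β=3, v≡7 (mod 13); (1|13)=+1, (7|13)=-1; sign (−1)^0·+1^3·-1^2 = +1.
(a,b)_3: α=1, u≡2; β=1, v≡1 (mod 3); (2|3)=-1, (1|3)=+1; sign (−1)^1·-1^1·+1^1 = +1.
|Ram(-615, -692835)| = 4, even; anisotropic at {17, 19, 41, ∞}.

[17, 19, 41, inf]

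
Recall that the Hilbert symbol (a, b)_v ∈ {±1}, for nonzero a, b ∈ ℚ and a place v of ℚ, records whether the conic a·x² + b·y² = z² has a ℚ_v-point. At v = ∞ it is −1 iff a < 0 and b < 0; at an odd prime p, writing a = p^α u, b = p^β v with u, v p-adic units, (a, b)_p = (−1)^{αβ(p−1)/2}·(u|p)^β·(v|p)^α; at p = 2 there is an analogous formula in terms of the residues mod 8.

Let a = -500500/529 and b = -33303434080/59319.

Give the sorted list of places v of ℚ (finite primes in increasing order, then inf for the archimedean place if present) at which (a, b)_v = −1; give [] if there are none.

Mod squares: a ≡ -5005, b ≡ -2730. Check v ∈ {∞, 2, 3, 5, 7, 11, 13, 19, 23, 41}.
v=23: a=23^-2·(≡3), b=23^0·(≡14) mod 23; (3|23)=+1, (14|23)=-1; (−1)^{-2·0·11}·(+1)^0·(-1)^-2 = +1.
v=∞: -5005 < 0 and -2730 < 0  ⇒  (a,b)_∞ = -1.
v=11: a=11^1·(≡7), b=11^0·(≡1) mod 11; (7|11)=-1, (1|11)=+1; (−1)^{1·0·5}·(-1)^0·(+1)^1 = +1.
v=2: v_2(a)=2, v_2(b)=5; units ≡ 3, 3 (mod 8); ε·ε+αω+βω = 1·1+2·1+5·1 ≡ 0  ⇒  (a,b)_2 = +1.
v=5: a=5^3·(≡4), b=5^1·(≡1) mod 5; (4|5)=+1, (1|5)=+1; (−1)^{3·1·2}·(+1)^1·(+1)^3 = +1.
v=19: a=19^0·(≡7), b=19^2·(≡4) mod 19; (7|19)=+1, (4|19)=+1; (−1)^{0·2·9}·(+1)^2·(+1)^0 = +1.
v=13: a=13^1·(≡5), b=13^-3·(≡6) mod 13; (5|13)=-1, (6|13)=-1; (−1)^{1·-3·6}·(-1)^-3·(-1)^1 = +1.
v=41: a=41^0·(≡34), b=41^2·(≡19) mod 41; (34|41)=-1, (19|41)=-1; (−1)^{0·2·20}·(-1)^2·(-1)^0 = +1.
v=3: a=3^0·(≡2), b=3^-3·(≡2) mod 3; (2|3)=-1, (2|3)=-1; (−1)^{0·-3·1}·(-1)^-3·(-1)^0 = -1.
v=7: a=7^1·(≡3), b=7^3·(≡4) mod 7; (3|7)=-1, (4|7)=+1; (−1)^{1·3·3}·(-1)^3·(+1)^1 = +1.
Ram(-5005, -2730) = {3, ∞}; no ℚ_3-point on the conic.

[3, inf]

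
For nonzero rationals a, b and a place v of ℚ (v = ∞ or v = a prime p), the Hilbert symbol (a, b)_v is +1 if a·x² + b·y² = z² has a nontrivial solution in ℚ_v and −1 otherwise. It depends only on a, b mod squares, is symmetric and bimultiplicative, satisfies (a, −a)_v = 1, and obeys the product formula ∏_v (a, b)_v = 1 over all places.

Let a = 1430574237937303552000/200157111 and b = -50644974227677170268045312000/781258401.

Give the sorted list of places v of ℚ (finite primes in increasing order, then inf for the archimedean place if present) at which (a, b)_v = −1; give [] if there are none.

[17, 19]

(a, b) ≡ (11470, -132430) mod (ℚ^×)²; places V = {2, 3, 5, 7, 11, 17, 19, 29, 31, 37, 41, ∞}.
(a,b)_37: α=1, u≡13; β=2, v≡28 (mod 37); (13|37)=-1, (28|37)=+1; sign (−1)^0·-1^2·+1^1 = +1.
(a,b)_29: α=2, u≡2; β=2, v≡13 (mod 29); (2|29)=-1, (13|29)=+1; sign (−1)^0·-1^2·+1^2 = +1.
(a,b)_7: α=-2, u≡4; β=-2, v≡6 (mod 7); (4|7)=+1, (6|7)=-1; sign (−1)^0·+1^-2·-1^-2 = +1.
(a,b)_17: α=2, u≡5; β=5, v≡15 (mod 17); (5|17)=-1, (15|17)=+1; sign (−1)^0·-1^5·+1^2 = -1.
(a,b)_19: α=2, u≡8; β=3, v≡10 (mod 19); (8|19)=-1, (10|19)=-1; sign (−1)^0·-1^3·-1^2 = -1.
(a,b)_11: α=-4, u≡8; β=-6, v≡7 (mod 11); (8|11)=-1, (7|11)=-1; sign (−1)^0·-1^-6·-1^-4 = +1.
(a,b)_∞: sgn(11470)=+, sgn(-132430)=−, so +1.
(a,b)_31: α=-1, u≡23; β=0, v≡8 (mod 31); (23|31)=-1, (8|31)=+1; sign (−1)^0·-1^0·+1^-1 = +1.
(a,b)_2: α=21, β=19; u≡7, v≡1 (mod 8); ε(u)ε(v)=1·0, αω(v)=21·0, βω(u)=19·0; sum ≡ 0  ⇒  +1.
(a,b)_3: α=-2, u≡1; β=-2, v≡2 (mod 3); (1|3)=+1, (2|3)=-1; sign (−1)^0·+1^-2·-1^-2 = +1.
(a,b)_41: α=2, u≡20; β=3, v≡25 (mod 41); (20|41)=+1, (25|41)=+1; sign (−1)^0·+1^3·+1^2 = +1.
(a,b)_5: α=3, u≡1; β=3, v≡4 (mod 5); (1|5)=+1, (4|5)=+1; sign (−1)^0·+1^3·+1^3 = +1.
(11470, -132430 / ℚ) ramifies at {17, 19}: a division algebra.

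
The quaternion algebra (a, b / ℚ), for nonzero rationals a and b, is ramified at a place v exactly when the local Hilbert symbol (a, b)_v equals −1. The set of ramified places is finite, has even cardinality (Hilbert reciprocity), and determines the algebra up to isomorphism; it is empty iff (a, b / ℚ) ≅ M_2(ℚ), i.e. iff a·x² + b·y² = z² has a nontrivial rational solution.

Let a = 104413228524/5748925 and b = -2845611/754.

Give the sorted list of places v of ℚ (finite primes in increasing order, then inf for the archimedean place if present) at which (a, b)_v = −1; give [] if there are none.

Mod squares: a ≡ 286143, b ≡ -14326. Check v ∈ {∞, 2, 3, 5, 7, 11, 13, 19, 23, 29, 43}.
v=∞: 286143 > 0 and -14326 < 0  ⇒  (a,b)_∞ = +1.
v=23: a=23^1·(≡7), b=23^0·(≡1) mod 23; (7|23)=-1, (1|23)=+1; (−1)^{1·0·11}·(-1)^0·(+1)^1 = +1.
v=19: a=19^-2·(≡14), b=19^1·(≡5) mod 19; (14|19)=-1, (5|19)=+1; (−1)^{-2·1·9}·(-1)^1·(+1)^-2 = -1.
v=3: a=3^5·(≡2), b=3^4·(≡2) mod 3; (2|3)=-1, (2|3)=-1; (−1)^{5·4·1}·(-1)^4·(-1)^5 = -1.
v=11: a=11^5·(≡1), b=11^0·(≡2) mod 11; (1|11)=+1, (2|11)=-1; (−1)^{5·0·5}·(+1)^0·(-1)^5 = -1.
v=2: v_2(a)=2, v_2(b)=-1; units ≡ 7, 5 (mod 8); ε·ε+αω+βω = 1·0+2·1+-1·0 ≡ 0  ⇒  (a,b)_2 = +1.
v=29: a=29^1·(≡7), b=29^-1·(≡5) mod 29; (7|29)=+1, (5|29)=+1; (−1)^{1·-1·14}·(+1)^-1·(+1)^1 = +1.
v=5: a=5^-2·(≡2), b=5^0·(≡1) mod 5; (2|5)=-1, (1|5)=+1; (−1)^{-2·0·2}·(-1)^0·(+1)^-2 = +1.
v=13: a=13^-1·(≡5), b=13^-1·(≡4) mod 13; (5|13)=-1, (4|13)=+1; (−1)^{-1·-1·6}·(-1)^-1·(+1)^-1 = -1.
v=7: a=7^-2·(≡2), b=7^0·(≡3) mod 7; (2|7)=+1, (3|7)=-1; (−1)^{-2·0·3}·(+1)^0·(-1)^-2 = +1.
v=43: a=43^0·(≡31), b=43^2·(≡6) mod 43; (31|43)=+1, (6|43)=+1; (−1)^{0·2·21}·(+1)^2·(+1)^0 = +1.
(286143, -14326 / ℚ) ramifies at {3, 11, 13, 19}: a division algebra.

[3, 11, 13, 19]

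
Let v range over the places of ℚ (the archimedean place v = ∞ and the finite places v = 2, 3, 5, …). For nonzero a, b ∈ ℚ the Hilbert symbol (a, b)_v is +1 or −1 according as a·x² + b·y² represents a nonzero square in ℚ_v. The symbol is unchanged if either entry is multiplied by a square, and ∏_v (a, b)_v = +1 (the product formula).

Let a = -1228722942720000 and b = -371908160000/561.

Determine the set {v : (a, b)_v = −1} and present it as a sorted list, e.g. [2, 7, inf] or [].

(a, b) ≡ (-12558, -14586) mod (ℚ^×)²; places V = {2, 3, 5, 7, 11, 13, 17, 23, ∞}.
(a,b)_7: α=1, u≡6; β=0, v≡1 (mod 7); (6|7)=-1, (1|7)=+1; sign (−1)^0·-1^0·+1^1 = +1.
(a,b)_2: α=11, β=9; u≡1, v≡3 (mod 8); ε(u)ε(v)=0·1, αω(v)=11·1, βω(u)=9·0; sum ≡ 1  ⇒  -1.
(a,b)_∞: sgn(-12558)=−, sgn(-14586)=−, so -1.
(a,b)_13: α=1, u≡12; β=3, v≡10 (mod 13); (12|13)=+1, (10|13)=+1; sign (−1)^0·+1^3·+1^1 = +1.
(a,b)_3: α=1, u≡2; β=-1, v≡1 (mod 3); (2|3)=-1, (1|3)=+1; sign (−1)^1·-1^-1·+1^1 = +1.
(a,b)_17: α=2, u≡10; β=-1, v≡4 (mod 17); (10|17)=-1, (4|17)=+1; sign (−1)^0·-1^-1·+1^2 = -1.
(a,b)_23: α=3, u≡18; β=2, v≡14 (mod 23); (18|23)=+1, (14|23)=-1; sign (−1)^0·+1^2·-1^3 = -1.
(a,b)_11: α=0, u≡9; β=-1, v≡9 (mod 11); (9|11)=+1, (9|11)=+1; sign (−1)^0·+1^-1·+1^0 = +1.
(a,b)_5: α=4, u≡3; β=4, v≡4 (mod 5); (3|5)=-1, (4|5)=+1; sign (−1)^0·-1^4·+1^4 = +1.
(-12558, -14586 / ℚ) ramifies at {2, 17, 23, ∞}: a division algebra.

[2, 17, 23, inf]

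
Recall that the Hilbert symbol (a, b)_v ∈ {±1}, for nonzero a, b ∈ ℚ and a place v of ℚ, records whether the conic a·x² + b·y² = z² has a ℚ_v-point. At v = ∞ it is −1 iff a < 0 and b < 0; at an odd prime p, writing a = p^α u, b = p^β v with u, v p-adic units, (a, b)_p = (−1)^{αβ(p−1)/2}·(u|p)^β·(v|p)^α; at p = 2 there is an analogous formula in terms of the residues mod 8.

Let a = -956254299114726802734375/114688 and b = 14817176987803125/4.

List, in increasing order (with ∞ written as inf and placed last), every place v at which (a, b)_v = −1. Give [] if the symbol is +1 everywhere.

Mod squares: a ≡ -4305, b ≡ 375765. Check v ∈ {∞, 2, 3, 5, 7, 13, 41, 47}.
v=41: a=41^1·(≡36), b=41^1·(≡13) mod 41; (36|41)=+1, (13|41)=-1; (−1)^{1·1·20}·(+1)^1·(-1)^1 = -1.
v=13: a=13^8·(≡11), b=13^5·(≡5) mod 13; (11|13)=-1, (5|13)=-1; (−1)^{8·5·6}·(-1)^5·(-1)^8 = -1.
v=∞: -4305 < 0 and 375765 > 0  ⇒  (a,b)_∞ = +1.
v=3: a=3^1·(≡2), b=3^1·(≡2) mod 3; (2|3)=-1, (2|3)=-1; (−1)^{1·1·1}·(-1)^1·(-1)^1 = -1.
v=7: a=7^-1·(≡2), b=7^0·(≡3) mod 7; (2|7)=+1, (3|7)=-1; (−1)^{-1·0·3}·(+1)^0·(-1)^-1 = -1.
v=5: a=5^9·(≡4), b=5^5·(≡3) mod 5; (4|5)=+1, (3|5)=-1; (−1)^{9·5·2}·(+1)^5·(-1)^9 = -1.
v=47: a=47^4·(≡40), b=47^3·(≡43) mod 47; (40|47)=-1, (43|47)=-1; (−1)^{4·3·23}·(-1)^3·(-1)^4 = -1.
v=2: v_2(a)=-14, v_2(b)=-2; units ≡ 7, 5 (mod 8); ε·ε+αω+βω = 1·0+-14·1+-2·0 ≡ 0  ⇒  (a,b)_2 = +1.
Ram(-4305, 375765) = {3, 5, 7, 13, 41, 47}; no ℚ_3-point on the conic.

[3, 5, 7, 13, 41, 47]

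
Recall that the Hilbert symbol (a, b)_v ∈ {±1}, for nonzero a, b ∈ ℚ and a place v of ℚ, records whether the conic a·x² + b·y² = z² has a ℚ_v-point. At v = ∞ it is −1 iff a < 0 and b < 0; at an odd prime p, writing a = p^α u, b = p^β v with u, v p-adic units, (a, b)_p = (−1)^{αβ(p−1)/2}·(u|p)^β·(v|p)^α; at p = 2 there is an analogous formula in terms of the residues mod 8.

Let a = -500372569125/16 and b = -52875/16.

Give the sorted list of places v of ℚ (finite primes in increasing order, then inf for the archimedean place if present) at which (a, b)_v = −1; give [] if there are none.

[11, 19, 47, inf]

(a, b) ≡ (-27455285, -235) mod (ℚ^×)²; places V = {2, 3, 5, 11, 13, 19, 43, 47, ∞}.
(a,b)_5: α=3, u≡2; β=3, v≡2 (mod 5); (2|5)=-1, (2|5)=-1; sign (−1)^0·-1^3·-1^3 = +1.
(a,b)_11: α=1, u≡3; β=0, v≡7 (mod 11); (3|11)=+1, (7|11)=-1; sign (−1)^0·+1^0·-1^1 = -1.
(a,b)_19: α=1, u≡17; β=0, v≡12 (mod 19); (17|19)=+1, (12|19)=-1; sign (−1)^0·+1^0·-1^1 = -1.
(a,b)_13: α=1, u≡10; β=0, v≡3 (mod 13); (10|13)=+1, (3|13)=+1; sign (−1)^0·+1^0·+1^1 = +1.
(a,b)_∞: sgn(-27455285)=−, sgn(-235)=−, so -1.
(a,b)_3: α=6, u≡1; β=2, v≡2 (mod 3); (1|3)=+1, (2|3)=-1; sign (−1)^0·+1^2·-1^6 = +1.
(a,b)_47: α=1, u≡18; β=1, v≡9 (mod 47); (18|47)=+1, (9|47)=+1; sign (−1)^1·+1^1·+1^1 = -1.
(a,b)_43: α=1, u≡27; β=0, v≡9 (mod 43); (27|43)=-1, (9|43)=+1; sign (−1)^0·-1^0·+1^1 = +1.
(a,b)_2: α=-4, β=-4; u≡3, v≡5 (mod 8); ε(u)ε(v)=1·0, αω(v)=-4·1, βω(u)=-4·1; sum ≡ 0  ⇒  +1.
(-27455285, -235 / ℚ) ramifies at {11, 19, 47, ∞}: a division algebra.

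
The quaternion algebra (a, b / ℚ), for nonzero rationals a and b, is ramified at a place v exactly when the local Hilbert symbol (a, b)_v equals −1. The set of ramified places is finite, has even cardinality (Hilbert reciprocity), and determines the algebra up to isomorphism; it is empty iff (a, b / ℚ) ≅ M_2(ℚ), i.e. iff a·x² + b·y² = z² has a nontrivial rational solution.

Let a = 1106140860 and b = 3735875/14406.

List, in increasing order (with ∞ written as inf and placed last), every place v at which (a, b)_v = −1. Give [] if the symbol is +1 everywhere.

(a, b) ≡ (3135, 7410) mod (ℚ^×)²; places V = {2, 3, 5, 7, 11, 13, 19, ∞}.
(a,b)_7: α=0, u≡6; β=-4, v≡4 (mod 7); (6|7)=-1, (4|7)=+1; sign (−1)^0·-1^-4·+1^0 = +1.
(a,b)_5: α=1, u≡2; β=3, v≡2 (mod 5); (2|5)=-1, (2|5)=-1; sign (−1)^0·-1^3·-1^1 = +1.
(a,b)_11: α=3, u≡10; β=2, v≡6 (mod 11); (10|11)=-1, (6|11)=-1; sign (−1)^0·-1^2·-1^3 = -1.
(a,b)_13: α=0, u≡6; β=1, v≡5 (mod 13); (6|13)=-1, (5|13)=-1; sign (−1)^0·-1^1·-1^0 = -1.
(a,b)_3: α=7, u≡1; β=-1, v≡1 (mod 3); (1|3)=+1, (1|3)=+1; sign (−1)^1·+1^-1·+1^7 = -1.
(a,b)_2: α=2, β=-1; u≡7, v≡1 (mod 8); ε(u)ε(v)=1·0, αω(v)=2·0, βω(u)=-1·0; sum ≡ 0  ⇒  +1.
(a,b)_∞: sgn(3135)=+, sgn(7410)=+, so +1.
(a,b)_19: α=1, u≡2; β=1, v≡8 (mod 19); (2|19)=-1, (8|19)=-1; sign (−1)^1·-1^1·-1^1 = -1.
|Ram(3135, 7410)| = 4, even; anisotropic at {3, 11, 13, 19}.

[3, 11, 13, 19]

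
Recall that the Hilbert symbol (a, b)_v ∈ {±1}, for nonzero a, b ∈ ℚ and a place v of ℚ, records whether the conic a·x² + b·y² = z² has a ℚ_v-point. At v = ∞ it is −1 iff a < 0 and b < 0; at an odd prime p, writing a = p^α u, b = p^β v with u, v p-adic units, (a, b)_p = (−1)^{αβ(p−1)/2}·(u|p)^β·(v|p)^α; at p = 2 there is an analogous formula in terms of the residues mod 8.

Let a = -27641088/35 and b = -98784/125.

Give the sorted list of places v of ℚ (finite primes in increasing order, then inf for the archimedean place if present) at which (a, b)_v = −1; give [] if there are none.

Mod squares: a ≡ -46655, b ≡ -70. Check v ∈ {∞, 2, 3, 5, 7, 31, 43}.
v=31: a=31^1·(≡9), b=31^0·(≡13) mod 31; (9|31)=+1, (13|31)=-1; (−1)^{1·0·15}·(+1)^0·(-1)^1 = -1.
v=7: a=7^-1·(≡3), b=7^3·(≡1) mod 7; (3|7)=-1, (1|7)=+1; (−1)^{-1·3·3}·(-1)^3·(+1)^-1 = +1.
v=5: a=5^-1·(≡1), b=5^-3·(≡1) mod 5; (1|5)=+1, (1|5)=+1; (−1)^{-1·-3·2}·(+1)^-3·(+1)^-1 = +1.
v=2: v_2(a)=8, v_2(b)=5; units ≡ 1, 5 (mod 8); ε·ε+αω+βω = 0·0+8·1+5·0 ≡ 0  ⇒  (a,b)_2 = +1.
v=43: a=43^1·(≡28), b=43^0·(≡14) mod 43; (28|43)=-1, (14|43)=+1; (−1)^{1·0·21}·(-1)^0·(+1)^1 = +1.
v=3: a=3^4·(≡1), b=3^2·(≡2) mod 3; (1|3)=+1, (2|3)=-1; (−1)^{4·2·1}·(+1)^2·(-1)^4 = +1.
v=∞: -46655 < 0 and -70 < 0  ⇒  (a,b)_∞ = -1.
Ram(-46655, -70) = {31, ∞}; no ℚ_31-point on the conic.

[31, inf]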